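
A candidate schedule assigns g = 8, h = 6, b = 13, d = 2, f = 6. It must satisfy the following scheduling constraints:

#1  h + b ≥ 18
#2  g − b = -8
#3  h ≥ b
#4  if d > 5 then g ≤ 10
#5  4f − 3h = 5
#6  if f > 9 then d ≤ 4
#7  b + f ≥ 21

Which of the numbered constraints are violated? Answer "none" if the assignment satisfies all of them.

#1 h + b = 6 + 13 = 19; 19 ≥ 18 — holds.
#2 g − b = 8 − 13 = -5, not -8 — fails.
#3 h = 6, b = 13; 6 < 13 (want ≥) — fails.
#4 d = 2, not > 5; antecedent false, conditional vacuously true — holds.
#5 4f − 3h = 4(6) − 3(6) = 6, not 5 — fails.
#6 f = 6, not > 9; antecedent false, conditional vacuously true — holds.
#7 b + f = 13 + 6 = 19; 19 < 21, bound 21 not met — fails.

The assignment fails constraints 2, 3, 5, 7.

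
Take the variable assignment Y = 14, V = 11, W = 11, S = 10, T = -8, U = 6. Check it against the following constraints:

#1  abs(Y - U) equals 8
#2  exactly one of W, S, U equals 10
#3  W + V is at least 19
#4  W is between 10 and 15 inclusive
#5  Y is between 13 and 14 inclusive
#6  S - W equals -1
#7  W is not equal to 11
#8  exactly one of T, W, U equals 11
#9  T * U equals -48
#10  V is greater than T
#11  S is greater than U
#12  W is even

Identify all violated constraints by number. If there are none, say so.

No — constraints 7 and 12 are not satisfied.

#1 abs(14 - 6) = 8 — holds.
#2 W=11, S=10, U=6; 1 of them equals 10 — holds.
#3 W + V = 11 + 11 = 22; 22 ≥ 19 — holds.
#4 W = 11 lies in [10, 15] — holds.
#5 Y = 14 lies in [13, 14] — holds.
#6 S - W = 10 - 11 = -1 — holds.
#7 W = 11, but 11 is required to differ — fails.
#8 T=-8, W=11, U=6; 1 of them equals 11 — holds.
#9 T * U = -8 * 6 = -48 — holds.
#10 V = 11, T = -8; 11 > -8 — holds.
#11 S = 10, U = 6; 10 > 6 — holds.
#12 W = 11 is odd — fails.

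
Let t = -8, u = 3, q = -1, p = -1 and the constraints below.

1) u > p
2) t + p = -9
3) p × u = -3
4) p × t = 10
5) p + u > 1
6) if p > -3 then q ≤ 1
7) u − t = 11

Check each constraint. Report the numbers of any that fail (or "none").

1) u = 3, p = -1; 3 > -1  true
2) t + p = -8 + (-1) = -9  true
3) p × u = -1 × 3 = -3  true
4) p × t = -1 × (-8) = 8, not 10  false
5) p + u = -1 + 3 = 2; 2 > 1  true
6) p = -1 > -3, so we need q ≤ 1; q = -1 ≤ 1  true
7) u − t = 3 − (-8) = 11  true

Constraint 4 is violated.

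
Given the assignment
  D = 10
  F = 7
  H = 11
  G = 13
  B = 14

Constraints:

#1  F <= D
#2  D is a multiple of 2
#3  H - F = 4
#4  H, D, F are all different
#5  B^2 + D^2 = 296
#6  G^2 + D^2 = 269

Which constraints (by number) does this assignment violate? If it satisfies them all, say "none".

#1 F = 7, D = 10; 7 ≤ 10 — OK.
#2 10 / 2 = 5, so 2 divides 10 — OK.
#3 H - F = 11 - 7 = 4 — OK.
#4 values 11, 10, 7 are pairwise distinct — OK.
#5 B^2 + D^2 = 14^2 + 10^2 = 196 + 100 = 296 — OK.
#6 G^2 + D^2 = 13^2 + 10^2 = 169 + 100 = 269 — OK.

The assignment satisfies every constraint.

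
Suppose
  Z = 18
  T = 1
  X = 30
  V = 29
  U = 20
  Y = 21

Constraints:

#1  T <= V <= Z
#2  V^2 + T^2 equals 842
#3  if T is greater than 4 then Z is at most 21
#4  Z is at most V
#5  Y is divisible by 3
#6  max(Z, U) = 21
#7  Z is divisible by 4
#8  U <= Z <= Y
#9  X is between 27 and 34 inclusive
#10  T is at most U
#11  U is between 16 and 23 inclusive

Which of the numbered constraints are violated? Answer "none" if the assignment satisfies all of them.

Constraints 1, 6, 7, 8 are violated.

#1 values 1, 29, 18; V = 29 is not <= Z = 18  ✗
#2 V^2 + T^2 = 29^2 + 1^2 = 841 + 1 = 842  ✓
#3 T = 1, not > 4; antecedent false, conditional vacuously true  ✓
#4 Z = 18, V = 29; 18 ≤ 29  ✓
#5 21 / 3 = 7, so 3 divides 21  ✓
#6 max(18, 20) = 20, not 21  ✗
#7 18 = 4*4 + 2, so 4 does not divide 18  ✗
#8 values 20, 18, 21; U = 20 is not <= Z = 18  ✗
#9 X = 30 lies in [27, 34]  ✓
#10 T = 1, U = 20; 1 ≤ 20  ✓
#11 U = 20 lies in [16, 23]  ✓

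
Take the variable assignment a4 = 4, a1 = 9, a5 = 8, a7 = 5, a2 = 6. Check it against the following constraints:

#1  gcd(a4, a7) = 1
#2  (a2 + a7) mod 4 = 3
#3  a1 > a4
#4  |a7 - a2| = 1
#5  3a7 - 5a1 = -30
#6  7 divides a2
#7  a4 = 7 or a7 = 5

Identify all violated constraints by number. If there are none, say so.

#1 gcd(4, 5) = 1 — satisfied.
#2 a2 + a7 = 11; 11 mod 4 = 3 — satisfied.
#3 a1 = 9, a4 = 4; 9 > 4 — satisfied.
#4 |5 - 6| = 1 — satisfied.
#5 3a7 - 5a1 = 3(5) - 5(9) = -30 — satisfied.
#6 6 = 7*0 + 6, so 7 does not divide 6 — violated.
#7 a4 = 4 ≠ 7, but a7 = 5 = 5 (second disjunct) — satisfied.

No — constraint 6 is not satisfied.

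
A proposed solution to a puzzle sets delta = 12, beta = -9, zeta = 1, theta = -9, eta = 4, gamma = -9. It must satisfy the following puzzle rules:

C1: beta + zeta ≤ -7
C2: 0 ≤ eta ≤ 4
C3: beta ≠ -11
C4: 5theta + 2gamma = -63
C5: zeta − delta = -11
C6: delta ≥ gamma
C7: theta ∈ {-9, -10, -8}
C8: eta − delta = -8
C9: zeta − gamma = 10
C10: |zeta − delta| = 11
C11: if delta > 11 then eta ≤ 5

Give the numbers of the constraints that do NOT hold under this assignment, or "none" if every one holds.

All constraints are satisfied.

C1: beta + zeta = -9 + 1 = -8; -8 ≤ -7  ✔
C2: eta = 4 lies in [0, 4]  ✔
C3: beta = -9, and -9 ≠ -11  ✔
C4: 5theta + 2gamma = 5(-9) + 2(-9) = -63  ✔
C5: zeta − delta = 1 − 12 = -11  ✔
C6: delta = 12, gamma = -9; 12 ≥ -9  ✔
C7: theta = -9 is in {-9, -10, -8}  ✔
C8: eta − delta = 4 − 12 = -8  ✔
C9: zeta − gamma = 1 − (-9) = 10  ✔
C10: |1 − 12| = 11  ✔
C11: delta = 12 > 11, so we need eta ≤ 5; eta = 4 ≤ 5  ✔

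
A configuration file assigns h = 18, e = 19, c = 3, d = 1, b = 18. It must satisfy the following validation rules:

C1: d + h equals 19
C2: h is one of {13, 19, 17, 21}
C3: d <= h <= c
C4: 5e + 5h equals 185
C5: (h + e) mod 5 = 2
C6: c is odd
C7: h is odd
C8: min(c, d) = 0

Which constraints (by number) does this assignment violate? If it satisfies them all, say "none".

C1: d + h = 1 + 18 = 19 — holds.
C2: h = 18 is not in {13, 19, 17, 21} — does not hold.
C3: values 1, 18, 3; h = 18 is not <= c = 3 — does not hold.
C4: 5e + 5h = 5(19) + 5(18) = 185 — holds.
C5: h + e = 37; 37 mod 5 = 2 — holds.
C6: c = 3 is odd — holds.
C7: h = 18 is even — does not hold.
C8: min(3, 1) = 1, not 0 — does not hold.

Constraints 2, 3, 7, and 8 do not hold.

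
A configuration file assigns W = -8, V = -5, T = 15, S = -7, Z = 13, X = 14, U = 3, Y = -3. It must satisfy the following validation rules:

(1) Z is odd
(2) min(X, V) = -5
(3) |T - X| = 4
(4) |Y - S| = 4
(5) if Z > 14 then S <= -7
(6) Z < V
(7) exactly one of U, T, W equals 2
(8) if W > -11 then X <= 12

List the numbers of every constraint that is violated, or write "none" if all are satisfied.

(1) Z = 13 is odd — satisfied.
(2) min(14, -5) = -5 — satisfied.
(3) |15 - 14| = 1, not 4 — violated.
(4) |-3 - (-7)| = 4 — satisfied.
(5) Z = 13, not > 14; antecedent false, conditional vacuously true — satisfied.
(6) Z = 13, V = -5; 13 ≥ -5 (want <) — violated.
(7) U=3, T=15, W=-8; 0 of them equal 2, not exactly one — violated.
(8) W = -8 > -11, so we need X ≤ 12; but X = 14 > 12 — violated.

Constraints 3, 6, 7, and 8 do not hold.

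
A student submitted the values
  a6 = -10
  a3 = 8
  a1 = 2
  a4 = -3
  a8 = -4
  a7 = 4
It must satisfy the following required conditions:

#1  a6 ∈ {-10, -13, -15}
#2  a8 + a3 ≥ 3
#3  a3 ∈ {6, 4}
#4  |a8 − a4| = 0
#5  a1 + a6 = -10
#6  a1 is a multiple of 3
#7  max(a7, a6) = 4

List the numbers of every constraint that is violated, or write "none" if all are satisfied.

#1 a6 = -10 is in {-10, -13, -15} — holds.
#2 a8 + a3 = -4 + 8 = 4; 4 ≥ 3 — holds.
#3 a3 = 8 is not in {6, 4} — fails.
#4 |-4 − (-3)| = 1, not 0 — fails.
#5 a1 + a6 = 2 + (-10) = -8, not -10 — fails.
#6 2 = 3×0 + 2, so 3 does not divide 2 — fails.
#7 max(4, -10) = 4 — holds.

Constraints 3, 4, 5, and 6 are violated.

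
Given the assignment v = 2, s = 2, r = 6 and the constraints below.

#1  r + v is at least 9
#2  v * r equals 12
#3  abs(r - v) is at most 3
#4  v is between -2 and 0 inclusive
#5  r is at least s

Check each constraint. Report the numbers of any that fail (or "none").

#1 r + v = 6 + 2 = 8; 8 < 9, bound 9 not met — does not hold.
#2 v * r = 2 * 6 = 12 — holds.
#3 abs(6 - 2) = 4; 4 > 3, exceeds bound 3 — does not hold.
#4 v = 2 is outside [-2, 0] — does not hold.
#5 r = 6, s = 2; 6 ≥ 2 — holds.

Constraints 1, 3, 4 do not hold.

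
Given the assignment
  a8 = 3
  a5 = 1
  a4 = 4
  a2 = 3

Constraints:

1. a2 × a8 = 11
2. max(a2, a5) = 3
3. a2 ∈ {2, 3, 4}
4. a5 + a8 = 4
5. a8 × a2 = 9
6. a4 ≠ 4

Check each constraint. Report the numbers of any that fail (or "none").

Constraints 1, 6 are violated.

1. a2 × a8 = 3 × 3 = 9, not 11  FAIL
2. max(3, 1) = 3  OK
3. a2 = 3 is in {2, 3, 4}  OK
4. a5 + a8 = 1 + 3 = 4  OK
5. a8 × a2 = 3 × 3 = 9  OK
6. a4 = 4, but 4 is required to differ  FAIL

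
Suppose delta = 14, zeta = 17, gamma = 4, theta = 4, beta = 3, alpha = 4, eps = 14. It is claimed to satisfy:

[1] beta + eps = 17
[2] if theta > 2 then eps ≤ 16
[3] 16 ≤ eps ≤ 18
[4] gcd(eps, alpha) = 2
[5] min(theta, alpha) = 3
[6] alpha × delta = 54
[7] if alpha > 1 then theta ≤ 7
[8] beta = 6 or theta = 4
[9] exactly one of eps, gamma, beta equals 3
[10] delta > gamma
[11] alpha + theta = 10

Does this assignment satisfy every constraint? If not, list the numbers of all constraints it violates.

Constraints 3, 5, 6, and 11 do not hold.

[1] beta + eps = 3 + 14 = 17  holds
[2] theta = 4 > 2, so we need eps ≤ 16; eps = 14 ≤ 16  holds
[3] eps = 14 is outside [16, 18]  fails
[4] gcd(14, 4) = 2  holds
[5] min(4, 4) = 4, not 3  fails
[6] alpha × delta = 4 × 14 = 56, not 54  fails
[7] alpha = 4 > 1, so we need theta ≤ 7; theta = 4 ≤ 7  holds
[8] beta = 3 ≠ 6, but theta = 4 = 4 (second disjunct)  holds
[9] eps=14, gamma=4, beta=3; 1 of them equals 3  holds
[10] delta = 14, gamma = 4; 14 > 4  holds
[11] alpha + theta = 4 + 4 = 8, not 10  fails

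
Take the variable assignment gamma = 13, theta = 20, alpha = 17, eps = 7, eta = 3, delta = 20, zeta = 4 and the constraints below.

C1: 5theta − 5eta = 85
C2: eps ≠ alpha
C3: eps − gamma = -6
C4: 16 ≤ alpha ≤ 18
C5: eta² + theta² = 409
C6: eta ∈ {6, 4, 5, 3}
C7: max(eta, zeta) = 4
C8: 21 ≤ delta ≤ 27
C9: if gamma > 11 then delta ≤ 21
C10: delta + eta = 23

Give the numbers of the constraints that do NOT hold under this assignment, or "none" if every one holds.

C1: 5theta − 5eta = 5(20) − 5(3) = 85  yes
C2: eps = 7, alpha = 17; distinct  yes
C3: eps − gamma = 7 − 13 = -6  yes
C4: alpha = 17 lies in [16, 18]  yes
C5: eta² + theta² = 3² + 20² = 9 + 400 = 409  yes
C6: eta = 3 is in {6, 4, 5, 3}  yes
C7: max(3, 4) = 4  yes
C8: delta = 20 is outside [21, 27]  no
C9: gamma = 13 > 11, so we need delta ≤ 21; delta = 20 ≤ 21  yes
C10: delta + eta = 20 + 3 = 23  yes

The assignment fails constraint 8.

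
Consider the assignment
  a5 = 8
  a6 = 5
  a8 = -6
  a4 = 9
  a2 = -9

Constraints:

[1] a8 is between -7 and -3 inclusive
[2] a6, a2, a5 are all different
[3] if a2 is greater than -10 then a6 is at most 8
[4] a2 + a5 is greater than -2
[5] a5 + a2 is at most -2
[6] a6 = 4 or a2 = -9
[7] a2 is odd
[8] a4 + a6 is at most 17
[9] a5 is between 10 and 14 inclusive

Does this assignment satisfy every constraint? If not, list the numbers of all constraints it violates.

No — constraints 5, 9 are not satisfied.

[1] a8 = -6 lies in [-7, -3]  ✓
[2] values 5, -9, 8 are pairwise distinct  ✓
[3] a2 = -9 > -10, so we need a6 ≤ 8; a6 = 5 ≤ 8  ✓
[4] a2 + a5 = -9 + 8 = -1; -1 > -2  ✓
[5] a5 + a2 = 8 + (-9) = -1; -1 > -2, bound -2 not met  ✗
[6] a6 = 5 ≠ 4, but a2 = -9 = -9 (second disjunct)  ✓
[7] a2 = -9 is odd  ✓
[8] a4 + a6 = 9 + 5 = 14; 14 ≤ 17  ✓
[9] a5 = 8 is outside [10, 14]  ✗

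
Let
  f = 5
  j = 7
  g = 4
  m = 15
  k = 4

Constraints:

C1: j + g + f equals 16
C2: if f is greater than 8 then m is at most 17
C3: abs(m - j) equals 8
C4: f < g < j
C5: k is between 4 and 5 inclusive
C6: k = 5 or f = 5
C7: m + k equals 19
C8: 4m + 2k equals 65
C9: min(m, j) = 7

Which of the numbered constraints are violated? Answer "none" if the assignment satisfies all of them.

Constraints 4 and 8 are violated.

C1: j + g + f = 7 + 4 + 5 = 16  holds
C2: f = 5, not > 8; antecedent false, conditional vacuously true  holds
C3: abs(15 - 7) = 8  holds
C4: values 5, 4, 7; f = 5 is not < g = 4  fails
C5: k = 4 lies in [4, 5]  holds
C6: k = 4 ≠ 5, but f = 5 = 5 (second disjunct)  holds
C7: m + k = 15 + 4 = 19  holds
C8: 4m + 2k = 4(15) + 2(4) = 68, not 65  fails
C9: min(15, 7) = 7  holds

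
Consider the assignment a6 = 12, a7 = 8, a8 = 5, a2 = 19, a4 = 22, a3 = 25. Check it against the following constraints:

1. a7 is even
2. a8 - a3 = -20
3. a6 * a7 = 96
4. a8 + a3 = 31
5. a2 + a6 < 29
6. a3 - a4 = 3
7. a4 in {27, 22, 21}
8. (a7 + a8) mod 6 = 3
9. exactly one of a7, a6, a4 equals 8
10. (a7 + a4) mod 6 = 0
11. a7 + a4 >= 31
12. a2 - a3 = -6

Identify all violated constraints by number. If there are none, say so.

1. a7 = 8 is even — satisfied.
2. a8 - a3 = 5 - 25 = -20 — satisfied.
3. a6 * a7 = 12 * 8 = 96 — satisfied.
4. a8 + a3 = 5 + 25 = 30, not 31 — violated.
5. a2 + a6 = 19 + 12 = 31; 31 ≥ 29, bound 29 not met — violated.
6. a3 - a4 = 25 - 22 = 3 — satisfied.
7. a4 = 22 is in {27, 22, 21} — satisfied.
8. a7 + a8 = 13; 13 mod 6 = 1, not 3 — violated.
9. a7=8, a6=12, a4=22; 1 of them equals 8 — satisfied.
10. a7 + a4 = 30; 30 mod 6 = 0 — satisfied.
11. a7 + a4 = 8 + 22 = 30; 30 < 31, bound 31 not met — violated.
12. a2 - a3 = 19 - 25 = -6 — satisfied.

Violated: 4, 5, 8, and 11.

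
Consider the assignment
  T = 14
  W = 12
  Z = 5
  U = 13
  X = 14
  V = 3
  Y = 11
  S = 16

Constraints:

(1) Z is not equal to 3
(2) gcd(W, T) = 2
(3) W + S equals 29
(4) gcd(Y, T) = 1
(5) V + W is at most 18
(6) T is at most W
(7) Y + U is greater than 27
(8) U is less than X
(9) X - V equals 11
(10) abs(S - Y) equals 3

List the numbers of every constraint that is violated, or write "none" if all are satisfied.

Violated: 3, 6, 7, 10.

(1) Z = 5, and 5 ≠ 3  OK
(2) gcd(12, 14) = 2  OK
(3) W + S = 12 + 16 = 28, not 29  FAIL
(4) gcd(11, 14) = 1  OK
(5) V + W = 3 + 12 = 15; 15 ≤ 18  OK
(6) T = 14, W = 12; 14 > 12 (want ≤)  FAIL
(7) Y + U = 11 + 13 = 24; 24 ≤ 27, bound 27 not met  FAIL
(8) U = 13, X = 14; 13 < 14  OK
(9) X - V = 14 - 3 = 11  OK
(10) abs(16 - 11) = 5, not 3  FAIL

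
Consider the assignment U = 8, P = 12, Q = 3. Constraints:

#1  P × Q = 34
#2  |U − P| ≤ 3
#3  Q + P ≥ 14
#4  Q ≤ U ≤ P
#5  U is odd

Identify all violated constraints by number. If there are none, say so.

Constraints 1, 2, 5 do not hold.

#1 P × Q = 12 × 3 = 36, not 34 — fails.
#2 |8 − 12| = 4; 4 > 3, exceeds bound 3 — fails.
#3 Q + P = 3 + 12 = 15; 15 ≥ 14 — holds.
#4 values 3 ≤ 8 ≤ 12 — holds.
#5 U = 8 is even — fails.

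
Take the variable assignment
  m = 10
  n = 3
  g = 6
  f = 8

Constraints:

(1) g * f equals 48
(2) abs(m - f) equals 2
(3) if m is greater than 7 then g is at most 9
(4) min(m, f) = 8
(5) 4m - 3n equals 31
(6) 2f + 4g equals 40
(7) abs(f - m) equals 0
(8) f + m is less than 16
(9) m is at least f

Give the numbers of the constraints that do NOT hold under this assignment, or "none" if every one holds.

The assignment fails constraints 7 and 8.

(1) g * f = 6 * 8 = 48 — holds.
(2) abs(10 - 8) = 2 — holds.
(3) m = 10 > 7, so we need g ≤ 9; g = 6 ≤ 9 — holds.
(4) min(10, 8) = 8 — holds.
(5) 4m - 3n = 4(10) - 3(3) = 31 — holds.
(6) 2f + 4g = 2(8) + 4(6) = 40 — holds.
(7) abs(8 - 10) = 2, not 0 — fails.
(8) f + m = 8 + 10 = 18; 18 ≥ 16, bound 16 not met — fails.
(9) m = 10, f = 8; 10 ≥ 8 — holds.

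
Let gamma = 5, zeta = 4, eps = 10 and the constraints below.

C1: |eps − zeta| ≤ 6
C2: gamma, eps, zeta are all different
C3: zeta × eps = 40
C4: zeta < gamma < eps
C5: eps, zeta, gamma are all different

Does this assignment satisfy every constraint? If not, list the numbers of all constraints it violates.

No violations.

C1: |10 − 4| = 6; 6 ≤ 6 — holds.
C2: values 5, 10, 4 are pairwise distinct — holds.
C3: zeta × eps = 4 × 10 = 40 — holds.
C4: values 4 < 5 < 10 — holds.
C5: values 10, 4, 5 are pairwise distinct — holds.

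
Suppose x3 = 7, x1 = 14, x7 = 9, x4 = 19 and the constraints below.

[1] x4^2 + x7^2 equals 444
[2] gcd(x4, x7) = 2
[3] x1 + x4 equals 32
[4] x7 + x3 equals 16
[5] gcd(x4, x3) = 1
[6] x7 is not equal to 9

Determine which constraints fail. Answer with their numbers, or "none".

Constraints 1, 2, 3, and 6 do not hold.

[1] x4^2 + x7^2 = 19^2 + 9^2 = 361 + 81 = 442, not 444 — fails.
[2] gcd(19, 9) = 1, not 2 — fails.
[3] x1 + x4 = 14 + 19 = 33, not 32 — fails.
[4] x7 + x3 = 9 + 7 = 16 — holds.
[5] gcd(19, 7) = 1 — holds.
[6] x7 = 9, but 9 is required to differ — fails.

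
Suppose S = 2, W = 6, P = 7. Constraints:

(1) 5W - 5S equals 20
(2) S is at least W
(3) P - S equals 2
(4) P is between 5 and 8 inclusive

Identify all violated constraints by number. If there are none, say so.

The assignment fails constraints 2 and 3.

(1) 5W - 5S = 5(6) - 5(2) = 20 — holds.
(2) S = 2, W = 6; 2 < 6 (want ≥) — fails.
(3) P - S = 7 - 2 = 5, not 2 — fails.
(4) P = 7 lies in [5, 8] — holds.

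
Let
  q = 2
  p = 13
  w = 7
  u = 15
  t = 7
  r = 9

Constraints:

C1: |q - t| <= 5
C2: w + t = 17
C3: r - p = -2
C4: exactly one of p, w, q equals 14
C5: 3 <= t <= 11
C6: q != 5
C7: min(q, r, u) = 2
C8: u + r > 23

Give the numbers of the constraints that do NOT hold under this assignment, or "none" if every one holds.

Violated: 2, 3, and 4.

C1: |2 - 7| = 5; 5 ≤ 5  true
C2: w + t = 7 + 7 = 14, not 17  false
C3: r - p = 9 - 13 = -4, not -2  false
C4: p=13, w=7, q=2; 0 of them equal 14, not exactly one  false
C5: t = 7 lies in [3, 11]  true
C6: q = 2, and 2 ≠ 5  true
C7: min(2, 9, 15) = 2  true
C8: u + r = 15 + 9 = 24; 24 > 23  true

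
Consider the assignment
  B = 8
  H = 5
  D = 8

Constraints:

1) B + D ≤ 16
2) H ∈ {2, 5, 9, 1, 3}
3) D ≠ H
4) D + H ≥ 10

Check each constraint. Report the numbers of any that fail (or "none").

1) B + D = 8 + 8 = 16; 16 ≤ 16 — holds.
2) H = 5 is in {2, 5, 9, 1, 3} — holds.
3) D = 8, H = 5; distinct — holds.
4) D + H = 8 + 5 = 13; 13 ≥ 10 — holds.

All constraints are satisfied.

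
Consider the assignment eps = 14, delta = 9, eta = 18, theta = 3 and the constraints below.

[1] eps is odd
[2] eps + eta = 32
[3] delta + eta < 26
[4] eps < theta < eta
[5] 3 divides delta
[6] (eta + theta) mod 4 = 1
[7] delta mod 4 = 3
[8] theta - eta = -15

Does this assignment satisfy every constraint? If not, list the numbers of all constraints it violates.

[1] eps = 14 is even — does not hold.
[2] eps + eta = 14 + 18 = 32 — holds.
[3] delta + eta = 9 + 18 = 27; 27 ≥ 26, bound 26 not met — does not hold.
[4] values 14, 3, 18; eps = 14 is not < theta = 3 — does not hold.
[5] 9 / 3 = 3, so 3 divides 9 — holds.
[6] eta + theta = 21; 21 mod 4 = 1 — holds.
[7] 9 mod 4 = 1, not 3 — does not hold.
[8] theta - eta = 3 - 18 = -15 — holds.

No — constraints 1, 3, 4, and 7 are not satisfied.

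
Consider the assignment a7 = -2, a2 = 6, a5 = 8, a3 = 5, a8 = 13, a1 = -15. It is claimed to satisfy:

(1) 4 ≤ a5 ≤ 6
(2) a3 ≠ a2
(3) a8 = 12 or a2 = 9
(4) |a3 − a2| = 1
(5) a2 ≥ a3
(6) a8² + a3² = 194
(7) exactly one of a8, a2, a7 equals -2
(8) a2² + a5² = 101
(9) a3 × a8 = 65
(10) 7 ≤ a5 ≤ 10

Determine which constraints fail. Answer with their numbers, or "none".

Violated: 1, 3, 8.

(1) a5 = 8 is outside [4, 6] — fails.
(2) a3 = 5, a2 = 6; distinct — holds.
(3) a8 = 13 ≠ 12 and a2 = 6 ≠ 9; both disjuncts false — fails.
(4) |5 − 6| = 1 — holds.
(5) a2 = 6, a3 = 5; 6 ≥ 5 — holds.
(6) a8² + a3² = 13² + 5² = 169 + 25 = 194 — holds.
(7) a8=13, a2=6, a7=-2; 1 of them equals -2 — holds.
(8) a2² + a5² = 6² + 8² = 36 + 64 = 100, not 101 — fails.
(9) a3 × a8 = 5 × 13 = 65 — holds.
(10) a5 = 8 lies in [7, 10] — holds.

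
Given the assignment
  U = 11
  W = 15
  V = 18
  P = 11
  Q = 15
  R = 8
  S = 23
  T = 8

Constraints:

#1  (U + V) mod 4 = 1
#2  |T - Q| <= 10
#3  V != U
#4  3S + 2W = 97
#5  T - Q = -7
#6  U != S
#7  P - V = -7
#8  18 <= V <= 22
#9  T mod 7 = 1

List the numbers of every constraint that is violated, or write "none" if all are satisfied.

No — constraint 4 is not satisfied.

#1 U + V = 29; 29 mod 4 = 1 — holds.
#2 |8 - 15| = 7; 7 ≤ 10 — holds.
#3 V = 18, U = 11; distinct — holds.
#4 3S + 2W = 3(23) + 2(15) = 99, not 97 — does not hold.
#5 T - Q = 8 - 15 = -7 — holds.
#6 U = 11, S = 23; distinct — holds.
#7 P - V = 11 - 18 = -7 — holds.
#8 V = 18 lies in [18, 22] — holds.
#9 8 mod 7 = 1 — holds.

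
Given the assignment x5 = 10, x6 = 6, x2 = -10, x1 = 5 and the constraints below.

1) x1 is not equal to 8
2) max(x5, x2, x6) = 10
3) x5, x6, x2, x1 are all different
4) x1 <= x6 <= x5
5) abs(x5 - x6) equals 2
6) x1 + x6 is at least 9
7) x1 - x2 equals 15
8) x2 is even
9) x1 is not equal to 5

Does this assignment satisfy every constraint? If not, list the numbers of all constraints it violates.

1) x1 = 5, and 5 ≠ 8 — OK.
2) max(10, -10, 6) = 10 — OK.
3) values 10, 6, -10, 5 are pairwise distinct — OK.
4) values 5 <= 6 <= 10 — OK.
5) abs(10 - 6) = 4, not 2 — violated.
6) x1 + x6 = 5 + 6 = 11; 11 ≥ 9 — OK.
7) x1 - x2 = 5 - (-10) = 15 — OK.
8) x2 = -10 is even — OK.
9) x1 = 5, but 5 is required to differ — violated.

The assignment fails constraints 5 and 9.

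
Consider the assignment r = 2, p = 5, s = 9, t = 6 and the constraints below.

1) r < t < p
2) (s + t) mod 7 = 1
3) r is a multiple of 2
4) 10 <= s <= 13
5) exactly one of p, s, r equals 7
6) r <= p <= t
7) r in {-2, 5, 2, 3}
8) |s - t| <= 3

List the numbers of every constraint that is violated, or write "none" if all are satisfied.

Violated: 1, 4, 5.

1) values 2, 6, 5; t = 6 is not < p = 5 — fails.
2) s + t = 15; 15 mod 7 = 1 — holds.
3) 2 / 2 = 1, so 2 divides 2 — holds.
4) s = 9 is outside [10, 13] — fails.
5) p=5, s=9, r=2; 0 of them equal 7, not exactly one — fails.
6) values 2 <= 5 <= 6 — holds.
7) r = 2 is in {-2, 5, 2, 3} — holds.
8) |9 - 6| = 3; 3 ≤ 3 — holds.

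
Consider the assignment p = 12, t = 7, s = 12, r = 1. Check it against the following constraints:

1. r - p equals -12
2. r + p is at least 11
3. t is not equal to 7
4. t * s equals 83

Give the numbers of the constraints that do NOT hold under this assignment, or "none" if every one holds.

1. r - p = 1 - 12 = -11, not -12  false
2. r + p = 1 + 12 = 13; 13 ≥ 11  true
3. t = 7, but 7 is required to differ  false
4. t * s = 7 * 12 = 84, not 83  false

Constraints 1, 3, and 4 are violated.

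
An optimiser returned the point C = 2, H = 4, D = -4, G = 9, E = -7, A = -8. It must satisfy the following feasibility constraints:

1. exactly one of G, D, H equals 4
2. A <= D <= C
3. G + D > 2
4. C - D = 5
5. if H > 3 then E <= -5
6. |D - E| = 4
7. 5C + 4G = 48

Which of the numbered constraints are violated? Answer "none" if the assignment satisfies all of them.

No — constraints 4, 6, and 7 are not satisfied.

1. G=9, D=-4, H=4; 1 of them equals 4  holds
2. values -8 <= -4 <= 2  holds
3. G + D = 9 + (-4) = 5; 5 > 2  holds
4. C - D = 2 - (-4) = 6, not 5  fails
5. H = 4 > 3, so we need E ≤ -5; E = -7 ≤ -5  holds
6. |-4 - (-7)| = 3, not 4  fails
7. 5C + 4G = 5(2) + 4(9) = 46, not 48  fails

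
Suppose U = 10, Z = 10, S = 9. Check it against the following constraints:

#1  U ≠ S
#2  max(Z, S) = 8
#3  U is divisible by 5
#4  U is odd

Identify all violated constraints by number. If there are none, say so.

#1 U = 10, S = 9; distinct  ✓
#2 max(10, 9) = 10, not 8  ✗
#3 10 / 5 = 2, so 5 divides 10  ✓
#4 U = 10 is even  ✗

The assignment fails constraints 2 and 4.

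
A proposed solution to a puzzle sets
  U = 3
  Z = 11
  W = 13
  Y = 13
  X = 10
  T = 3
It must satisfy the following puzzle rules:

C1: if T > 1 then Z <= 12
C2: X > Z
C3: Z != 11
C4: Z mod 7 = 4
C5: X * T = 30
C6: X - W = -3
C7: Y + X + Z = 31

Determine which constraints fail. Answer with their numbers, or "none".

C1: T = 3 > 1, so we need Z ≤ 12; Z = 11 ≤ 12 — holds.
C2: X = 10, Z = 11; 10 ≤ 11 (want >) — fails.
C3: Z = 11, but 11 is required to differ — fails.
C4: 11 mod 7 = 4 — holds.
C5: X * T = 10 * 3 = 30 — holds.
C6: X - W = 10 - 13 = -3 — holds.
C7: Y + X + Z = 13 + 10 + 11 = 34, not 31 — fails.

The assignment fails constraints 2, 3, and 7.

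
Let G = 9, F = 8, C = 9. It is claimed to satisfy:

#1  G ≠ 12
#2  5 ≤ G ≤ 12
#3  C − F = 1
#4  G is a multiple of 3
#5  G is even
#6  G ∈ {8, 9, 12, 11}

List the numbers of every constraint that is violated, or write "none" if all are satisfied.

#1 G = 9, and 9 ≠ 12 — holds.
#2 G = 9 lies in [5, 12] — holds.
#3 C − F = 9 − 8 = 1 — holds.
#4 9 / 3 = 3, so 3 divides 9 — holds.
#5 G = 9 is odd — fails.
#6 G = 9 is in {8, 9, 12, 11} — holds.

The assignment fails constraint 5.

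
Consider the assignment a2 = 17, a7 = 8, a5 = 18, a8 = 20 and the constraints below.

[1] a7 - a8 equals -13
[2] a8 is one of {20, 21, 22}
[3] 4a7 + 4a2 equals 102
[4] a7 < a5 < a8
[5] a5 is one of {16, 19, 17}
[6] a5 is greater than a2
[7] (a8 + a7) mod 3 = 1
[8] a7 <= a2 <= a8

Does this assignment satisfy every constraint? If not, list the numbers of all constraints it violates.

[1] a7 - a8 = 8 - 20 = -12, not -13  no
[2] a8 = 20 is in {20, 21, 22}  yes
[3] 4a7 + 4a2 = 4(8) + 4(17) = 100, not 102  no
[4] values 8 < 18 < 20  yes
[5] a5 = 18 is not in {16, 19, 17}  no
[6] a5 = 18, a2 = 17; 18 > 17  yes
[7] a8 + a7 = 28; 28 mod 3 = 1  yes
[8] values 8 <= 17 <= 20  yes

No — constraints 1, 3, and 5 are not satisfied.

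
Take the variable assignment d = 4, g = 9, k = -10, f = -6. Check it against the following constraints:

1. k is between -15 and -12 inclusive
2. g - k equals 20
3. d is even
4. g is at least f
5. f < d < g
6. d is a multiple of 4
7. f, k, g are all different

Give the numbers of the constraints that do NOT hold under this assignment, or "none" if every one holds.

Violated: 1, 2.

1. k = -10 is outside [-15, -12]  fails
2. g - k = 9 - (-10) = 19, not 20  fails
3. d = 4 is even  holds
4. g = 9, f = -6; 9 ≥ -6  holds
5. values -6 < 4 < 9  holds
6. 4 / 4 = 1, so 4 divides 4  holds
7. values -6, -10, 9 are pairwise distinct  holds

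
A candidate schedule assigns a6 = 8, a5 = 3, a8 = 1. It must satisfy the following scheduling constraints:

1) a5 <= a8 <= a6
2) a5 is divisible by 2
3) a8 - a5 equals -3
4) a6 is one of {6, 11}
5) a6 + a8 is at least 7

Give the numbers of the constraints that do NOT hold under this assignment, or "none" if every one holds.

Constraints 1, 2, 3, and 4 do not hold.

1) values 3, 1, 8; a5 = 3 is not <= a8 = 1  FAIL
2) 3 = 2*1 + 1, so 2 does not divide 3  FAIL
3) a8 - a5 = 1 - 3 = -2, not -3  FAIL
4) a6 = 8 is not in {6, 11}  FAIL
5) a6 + a8 = 8 + 1 = 9; 9 ≥ 7  OK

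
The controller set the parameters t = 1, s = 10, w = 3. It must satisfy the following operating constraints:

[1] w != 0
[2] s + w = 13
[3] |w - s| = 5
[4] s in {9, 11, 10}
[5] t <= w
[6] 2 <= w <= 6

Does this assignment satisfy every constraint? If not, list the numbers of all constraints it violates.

Constraint 3 is violated.

[1] w = 3, and 3 ≠ 0 — OK.
[2] s + w = 10 + 3 = 13 — OK.
[3] |3 - 10| = 7, not 5 — violated.
[4] s = 10 is in {9, 11, 10} — OK.
[5] t = 1, w = 3; 1 ≤ 3 — OK.
[6] w = 3 lies in [2, 6] — OK.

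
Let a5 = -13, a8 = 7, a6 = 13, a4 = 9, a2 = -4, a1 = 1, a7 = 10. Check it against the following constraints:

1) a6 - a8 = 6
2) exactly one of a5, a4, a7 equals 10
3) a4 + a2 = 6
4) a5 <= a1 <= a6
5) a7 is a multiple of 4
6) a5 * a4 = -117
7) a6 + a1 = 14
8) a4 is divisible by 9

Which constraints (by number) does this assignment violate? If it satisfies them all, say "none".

Violated: 3 and 5.

1) a6 - a8 = 13 - 7 = 6 — holds.
2) a5=-13, a4=9, a7=10; 1 of them equals 10 — holds.
3) a4 + a2 = 9 + (-4) = 5, not 6 — does not hold.
4) values -13 <= 1 <= 13 — holds.
5) 10 = 4*2 + 2, so 4 does not divide 10 — does not hold.
6) a5 * a4 = -13 * 9 = -117 — holds.
7) a6 + a1 = 13 + 1 = 14 — holds.
8) 9 / 9 = 1, so 9 divides 9 — holds.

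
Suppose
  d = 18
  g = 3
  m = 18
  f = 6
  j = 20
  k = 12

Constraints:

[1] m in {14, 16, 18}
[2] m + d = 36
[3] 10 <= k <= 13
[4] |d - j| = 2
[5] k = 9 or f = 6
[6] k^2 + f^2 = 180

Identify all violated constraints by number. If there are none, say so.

[1] m = 18 is in {14, 16, 18}  ✔
[2] m + d = 18 + 18 = 36  ✔
[3] k = 12 lies in [10, 13]  ✔
[4] |18 - 20| = 2  ✔
[5] k = 12 ≠ 9, but f = 6 = 6 (second disjunct)  ✔
[6] k^2 + f^2 = 12^2 + 6^2 = 144 + 36 = 180  ✔

No violations.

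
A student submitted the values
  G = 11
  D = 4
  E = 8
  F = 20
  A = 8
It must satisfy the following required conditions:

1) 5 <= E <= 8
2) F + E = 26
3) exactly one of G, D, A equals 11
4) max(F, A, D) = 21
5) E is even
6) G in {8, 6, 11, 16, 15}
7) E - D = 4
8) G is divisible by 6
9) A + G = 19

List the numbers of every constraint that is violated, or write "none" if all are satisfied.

1) E = 8 lies in [5, 8] — OK.
2) F + E = 20 + 8 = 28, not 26 — violated.
3) G=11, D=4, A=8; 1 of them equals 11 — OK.
4) max(20, 8, 4) = 20, not 21 — violated.
5) E = 8 is even — OK.
6) G = 11 is in {8, 6, 11, 16, 15} — OK.
7) E - D = 8 - 4 = 4 — OK.
8) 11 = 6*1 + 5, so 6 does not divide 11 — violated.
9) A + G = 8 + 11 = 19 — OK.

Constraints 2, 4, and 8 are violated.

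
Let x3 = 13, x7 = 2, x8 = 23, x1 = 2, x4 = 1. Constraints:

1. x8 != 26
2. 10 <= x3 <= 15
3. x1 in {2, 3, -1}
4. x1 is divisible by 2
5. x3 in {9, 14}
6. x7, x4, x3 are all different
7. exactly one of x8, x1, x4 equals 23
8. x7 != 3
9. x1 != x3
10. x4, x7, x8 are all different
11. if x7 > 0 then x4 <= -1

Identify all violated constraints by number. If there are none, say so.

1. x8 = 23, and 23 ≠ 26 — OK.
2. x3 = 13 lies in [10, 15] — OK.
3. x1 = 2 is in {2, 3, -1} — OK.
4. 2 / 2 = 1, so 2 divides 2 — OK.
5. x3 = 13 is not in {9, 14} — violated.
6. values 2, 1, 13 are pairwise distinct — OK.
7. x8=23, x1=2, x4=1; 1 of them equals 23 — OK.
8. x7 = 2, and 2 ≠ 3 — OK.
9. x1 = 2, x3 = 13; distinct — OK.
10. values 1, 2, 23 are pairwise distinct — OK.
11. x7 = 2 > 0, so we need x4 ≤ -1; but x4 = 1 > -1 — violated.

Constraints 5, 11 are violated.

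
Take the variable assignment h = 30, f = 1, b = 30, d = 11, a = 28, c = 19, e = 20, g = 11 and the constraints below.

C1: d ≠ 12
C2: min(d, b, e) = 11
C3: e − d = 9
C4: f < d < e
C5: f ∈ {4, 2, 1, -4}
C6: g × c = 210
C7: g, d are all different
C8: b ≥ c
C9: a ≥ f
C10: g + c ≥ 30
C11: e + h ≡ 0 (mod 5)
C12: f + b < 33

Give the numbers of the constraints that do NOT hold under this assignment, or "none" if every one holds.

Constraints 6 and 7 do not hold.

C1: d = 11, and 11 ≠ 12  holds
C2: min(11, 30, 20) = 11  holds
C3: e − d = 20 − 11 = 9  holds
C4: values 1 < 11 < 20  holds
C5: f = 1 is in {4, 2, 1, -4}  holds
C6: g × c = 11 × 19 = 209, not 210  fails
C7: g = d = 11, not all different  fails
C8: b = 30, c = 19; 30 ≥ 19  holds
C9: a = 28, f = 1; 28 ≥ 1  holds
C10: g + c = 11 + 19 = 30; 30 ≥ 30  holds
C11: e + h = 50; 50 mod 5 = 0  holds
C12: f + b = 1 + 30 = 31; 31 < 33  holds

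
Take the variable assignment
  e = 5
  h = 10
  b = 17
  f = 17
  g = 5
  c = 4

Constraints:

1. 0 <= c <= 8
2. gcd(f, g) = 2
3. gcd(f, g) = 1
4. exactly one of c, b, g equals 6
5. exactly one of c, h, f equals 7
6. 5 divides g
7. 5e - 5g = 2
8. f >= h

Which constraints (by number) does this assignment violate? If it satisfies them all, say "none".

1. c = 4 lies in [0, 8]  ✔
2. gcd(17, 5) = 1, not 2  ✘
3. gcd(17, 5) = 1  ✔
4. c=4, b=17, g=5; 0 of them equal 6, not exactly one  ✘
5. c=4, h=10, f=17; 0 of them equal 7, not exactly one  ✘
6. 5 / 5 = 1, so 5 divides 5  ✔
7. 5e - 5g = 5(5) - 5(5) = 0, not 2  ✘
8. f = 17, h = 10; 17 ≥ 10  ✔

No — constraints 2, 4, 5, and 7 are not satisfied.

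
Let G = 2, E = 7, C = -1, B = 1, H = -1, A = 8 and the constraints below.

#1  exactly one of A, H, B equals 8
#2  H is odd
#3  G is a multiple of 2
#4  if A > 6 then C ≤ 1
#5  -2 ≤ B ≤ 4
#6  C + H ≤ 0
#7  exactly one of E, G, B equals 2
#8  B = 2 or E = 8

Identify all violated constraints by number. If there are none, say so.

#1 A=8, H=-1, B=1; 1 of them equals 8  OK
#2 H = -1 is odd  OK
#3 2 / 2 = 1, so 2 divides 2  OK
#4 A = 8 > 6, so we need C ≤ 1; C = -1 ≤ 1  OK
#5 B = 1 lies in [-2, 4]  OK
#6 C + H = -1 + (-1) = -2; -2 ≤ 0  OK
#7 E=7, G=2, B=1; 1 of them equals 2  OK
#8 B = 1 ≠ 2 and E = 7 ≠ 8; both disjuncts false  FAIL

Constraint 8 is violated.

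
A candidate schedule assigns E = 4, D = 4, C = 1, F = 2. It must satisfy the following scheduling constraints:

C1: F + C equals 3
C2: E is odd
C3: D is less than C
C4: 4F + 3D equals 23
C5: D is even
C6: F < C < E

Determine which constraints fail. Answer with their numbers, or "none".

C1: F + C = 2 + 1 = 3 — satisfied.
C2: E = 4 is even — violated.
C3: D = 4, C = 1; 4 ≥ 1 (want <) — violated.
C4: 4F + 3D = 4(2) + 3(4) = 20, not 23 — violated.
C5: D = 4 is even — satisfied.
C6: values 2, 1, 4; F = 2 is not < C = 1 — violated.

Constraints 2, 3, 4, 6 do not hold.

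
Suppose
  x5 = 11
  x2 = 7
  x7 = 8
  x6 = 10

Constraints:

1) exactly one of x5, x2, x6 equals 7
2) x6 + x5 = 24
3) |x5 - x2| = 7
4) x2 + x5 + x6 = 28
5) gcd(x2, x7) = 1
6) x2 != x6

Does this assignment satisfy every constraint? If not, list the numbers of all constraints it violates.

1) x5=11, x2=7, x6=10; 1 of them equals 7  holds
2) x6 + x5 = 10 + 11 = 21, not 24  fails
3) |11 - 7| = 4, not 7  fails
4) x2 + x5 + x6 = 7 + 11 + 10 = 28  holds
5) gcd(7, 8) = 1  holds
6) x2 = 7, x6 = 10; distinct  holds

The assignment fails constraints 2, 3.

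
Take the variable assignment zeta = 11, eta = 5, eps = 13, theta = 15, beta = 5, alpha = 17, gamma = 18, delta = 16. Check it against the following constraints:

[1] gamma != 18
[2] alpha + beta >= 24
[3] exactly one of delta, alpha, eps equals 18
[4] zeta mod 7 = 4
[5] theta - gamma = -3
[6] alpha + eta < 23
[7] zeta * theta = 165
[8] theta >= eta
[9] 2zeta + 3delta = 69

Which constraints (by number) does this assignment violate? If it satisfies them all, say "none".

Violated: 1, 2, 3, 9.

[1] gamma = 18, but 18 is required to differ — does not hold.
[2] alpha + beta = 17 + 5 = 22; 22 < 24, bound 24 not met — does not hold.
[3] delta=16, alpha=17, eps=13; 0 of them equal 18, not exactly one — does not hold.
[4] 11 mod 7 = 4 — holds.
[5] theta - gamma = 15 - 18 = -3 — holds.
[6] alpha + eta = 17 + 5 = 22; 22 < 23 — holds.
[7] zeta * theta = 11 * 15 = 165 — holds.
[8] theta = 15, eta = 5; 15 ≥ 5 — holds.
[9] 2zeta + 3delta = 2(11) + 3(16) = 70, not 69 — does not hold.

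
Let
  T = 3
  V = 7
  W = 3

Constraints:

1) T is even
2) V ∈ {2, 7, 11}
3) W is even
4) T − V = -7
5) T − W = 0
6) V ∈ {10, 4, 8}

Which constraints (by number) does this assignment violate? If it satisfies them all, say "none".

1) T = 3 is odd — fails.
2) V = 7 is in {2, 7, 11} — holds.
3) W = 3 is odd — fails.
4) T − V = 3 − 7 = -4, not -7 — fails.
5) T − W = 3 − 3 = 0 — holds.
6) V = 7 is not in {10, 4, 8} — fails.

Violated: 1, 3, 4, and 6.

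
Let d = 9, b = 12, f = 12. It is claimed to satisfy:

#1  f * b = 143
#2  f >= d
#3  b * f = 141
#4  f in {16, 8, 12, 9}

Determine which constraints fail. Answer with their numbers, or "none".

#1 f * b = 12 * 12 = 144, not 143  fails
#2 f = 12, d = 9; 12 ≥ 9  holds
#3 b * f = 12 * 12 = 144, not 141  fails
#4 f = 12 is in {16, 8, 12, 9}  holds

The assignment fails constraints 1 and 3.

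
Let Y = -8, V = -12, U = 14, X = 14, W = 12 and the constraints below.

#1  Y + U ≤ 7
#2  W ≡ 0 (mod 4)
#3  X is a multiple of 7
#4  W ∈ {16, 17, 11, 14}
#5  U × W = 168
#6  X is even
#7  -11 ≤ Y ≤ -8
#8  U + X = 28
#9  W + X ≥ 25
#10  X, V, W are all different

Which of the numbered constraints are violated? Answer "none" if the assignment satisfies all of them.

Violated: 4.

#1 Y + U = -8 + 14 = 6; 6 ≤ 7  ✔
#2 12 mod 4 = 0  ✔
#3 14 / 7 = 2, so 7 divides 14  ✔
#4 W = 12 is not in {16, 17, 11, 14}  ✘
#5 U × W = 14 × 12 = 168  ✔
#6 X = 14 is even  ✔
#7 Y = -8 lies in [-11, -8]  ✔
#8 U + X = 14 + 14 = 28  ✔
#9 W + X = 12 + 14 = 26; 26 ≥ 25  ✔
#10 values 14, -12, 12 are pairwise distinct  ✔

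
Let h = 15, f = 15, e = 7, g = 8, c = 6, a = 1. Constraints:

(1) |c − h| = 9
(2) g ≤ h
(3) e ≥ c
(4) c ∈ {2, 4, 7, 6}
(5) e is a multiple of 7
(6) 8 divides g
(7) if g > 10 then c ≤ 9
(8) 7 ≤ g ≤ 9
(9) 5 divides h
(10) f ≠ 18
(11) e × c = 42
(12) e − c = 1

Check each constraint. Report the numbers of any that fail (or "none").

Yes — all constraints hold.

(1) |6 − 15| = 9  ✓
(2) g = 8, h = 15; 8 ≤ 15  ✓
(3) e = 7, c = 6; 7 ≥ 6  ✓
(4) c = 6 is in {2, 4, 7, 6}  ✓
(5) 7 / 7 = 1, so 7 divides 7  ✓
(6) 8 / 8 = 1, so 8 divides 8  ✓
(7) g = 8, not > 10; antecedent false, conditional vacuously true  ✓
(8) g = 8 lies in [7, 9]  ✓
(9) 15 / 5 = 3, so 5 divides 15  ✓
(10) f = 15, and 15 ≠ 18  ✓
(11) e × c = 7 × 6 = 42  ✓
(12) e − c = 7 − 6 = 1  ✓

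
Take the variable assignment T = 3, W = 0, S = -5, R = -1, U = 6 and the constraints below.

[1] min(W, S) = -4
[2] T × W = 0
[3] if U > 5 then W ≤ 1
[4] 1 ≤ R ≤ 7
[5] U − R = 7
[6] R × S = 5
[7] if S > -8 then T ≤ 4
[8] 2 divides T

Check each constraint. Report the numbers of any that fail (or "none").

[1] min(0, -5) = -5, not -4  FAIL
[2] T × W = 3 × 0 = 0  OK
[3] U = 6 > 5, so we need W ≤ 1; W = 0 ≤ 1  OK
[4] R = -1 is outside [1, 7]  FAIL
[5] U − R = 6 − (-1) = 7  OK
[6] R × S = -1 × (-5) = 5  OK
[7] S = -5 > -8, so we need T ≤ 4; T = 3 ≤ 4  OK
[8] 3 = 2×1 + 1, so 2 does not divide 3  FAIL

No — constraints 1, 4, and 8 are not satisfied.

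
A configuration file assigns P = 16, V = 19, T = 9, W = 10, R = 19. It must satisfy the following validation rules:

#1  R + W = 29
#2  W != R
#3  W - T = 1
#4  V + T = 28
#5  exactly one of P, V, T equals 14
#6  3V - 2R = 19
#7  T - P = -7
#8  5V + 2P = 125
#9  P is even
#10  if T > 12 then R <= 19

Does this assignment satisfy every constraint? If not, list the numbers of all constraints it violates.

#1 R + W = 19 + 10 = 29  OK
#2 W = 10, R = 19; distinct  OK
#3 W - T = 10 - 9 = 1  OK
#4 V + T = 19 + 9 = 28  OK
#5 P=16, V=19, T=9; 0 of them equal 14, not exactly one  FAIL
#6 3V - 2R = 3(19) - 2(19) = 19  OK
#7 T - P = 9 - 16 = -7  OK
#8 5V + 2P = 5(19) + 2(16) = 127, not 125  FAIL
#9 P = 16 is even  OK
#10 T = 9, not > 12; antecedent false, conditional vacuously true  OK

The assignment fails constraints 5, 8.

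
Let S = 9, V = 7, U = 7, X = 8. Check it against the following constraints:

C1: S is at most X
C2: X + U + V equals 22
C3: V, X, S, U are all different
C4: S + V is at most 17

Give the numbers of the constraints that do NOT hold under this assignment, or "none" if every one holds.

Violated: 1 and 3.

C1: S = 9, X = 8; 9 > 8 (want ≤)  FAIL
C2: X + U + V = 8 + 7 + 7 = 22  OK
C3: V = U = 7, not all different  FAIL
C4: S + V = 9 + 7 = 16; 16 ≤ 17  OK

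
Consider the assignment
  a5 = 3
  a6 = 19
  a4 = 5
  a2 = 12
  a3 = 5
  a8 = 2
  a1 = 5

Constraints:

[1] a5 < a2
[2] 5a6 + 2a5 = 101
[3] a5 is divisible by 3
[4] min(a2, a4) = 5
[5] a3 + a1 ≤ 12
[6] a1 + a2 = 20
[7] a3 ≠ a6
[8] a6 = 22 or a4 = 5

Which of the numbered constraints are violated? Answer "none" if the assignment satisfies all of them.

[1] a5 = 3, a2 = 12; 3 < 12 — OK.
[2] 5a6 + 2a5 = 5(19) + 2(3) = 101 — OK.
[3] 3 / 3 = 1, so 3 divides 3 — OK.
[4] min(12, 5) = 5 — OK.
[5] a3 + a1 = 5 + 5 = 10; 10 ≤ 12 — OK.
[6] a1 + a2 = 5 + 12 = 17, not 20 — violated.
[7] a3 = 5, a6 = 19; distinct — OK.
[8] a6 = 19 ≠ 22, but a4 = 5 = 5 (second disjunct) — OK.

Violated: 6.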